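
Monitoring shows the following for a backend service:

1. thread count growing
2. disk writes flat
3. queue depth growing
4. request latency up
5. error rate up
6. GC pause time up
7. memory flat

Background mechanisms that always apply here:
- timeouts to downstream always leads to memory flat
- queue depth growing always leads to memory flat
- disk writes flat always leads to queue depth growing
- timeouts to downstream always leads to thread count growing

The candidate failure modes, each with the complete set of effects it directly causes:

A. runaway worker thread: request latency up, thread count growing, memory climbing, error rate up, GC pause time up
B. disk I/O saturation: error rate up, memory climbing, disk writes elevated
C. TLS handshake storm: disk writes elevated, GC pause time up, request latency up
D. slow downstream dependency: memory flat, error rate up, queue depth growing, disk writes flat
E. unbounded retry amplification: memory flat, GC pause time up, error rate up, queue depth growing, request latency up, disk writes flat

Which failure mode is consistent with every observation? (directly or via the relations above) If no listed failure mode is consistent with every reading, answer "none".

For each candidate, compare predicted effects to what was observed:
(A) runaway worker thread — thread count growing ✓; disk writes flat ✗; queue depth growing ✗; request latency up ✓; error rate up ✓; GC pause time up ✓; memory flat ✗
(B) disk I/O saturation — fails on thread count growing, disk writes flat, queue depth growing, request latency up, GC pause time up, memory flat (predicts disk writes elevated, not disk writes flat; predicts memory climbing, not memory flat)
(C) TLS handshake storm — thread count growing ✗; disk writes flat ✗; queue depth growing ✗; request latency up ✓; error rate up ✗; GC pause time up ✓; memory flat ✗
(D) slow downstream dependency — thread count growing ✗; disk writes flat ✓; queue depth growing ✓; request latency up ✗; error rate up ✓; GC pause time up ✗; memory flat ✓
(E) unbounded retry amplification — does not account for thread count growing
None of the listed candidates fits everything.

none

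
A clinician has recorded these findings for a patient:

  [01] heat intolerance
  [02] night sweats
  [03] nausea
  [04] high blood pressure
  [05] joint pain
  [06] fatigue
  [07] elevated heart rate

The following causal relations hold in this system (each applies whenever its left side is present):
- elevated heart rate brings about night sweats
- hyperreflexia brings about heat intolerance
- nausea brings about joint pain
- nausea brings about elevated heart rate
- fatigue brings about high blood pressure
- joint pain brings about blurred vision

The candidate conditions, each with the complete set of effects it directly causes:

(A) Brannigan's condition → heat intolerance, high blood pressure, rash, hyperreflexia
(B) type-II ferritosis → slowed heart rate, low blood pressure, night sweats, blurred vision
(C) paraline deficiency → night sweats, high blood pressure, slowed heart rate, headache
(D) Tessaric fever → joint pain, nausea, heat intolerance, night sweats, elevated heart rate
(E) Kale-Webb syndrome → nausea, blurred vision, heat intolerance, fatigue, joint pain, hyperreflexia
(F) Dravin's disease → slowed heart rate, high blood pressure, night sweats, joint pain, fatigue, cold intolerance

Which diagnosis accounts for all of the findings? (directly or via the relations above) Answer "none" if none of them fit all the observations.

Checking each candidate against the observations:
(A) Brannigan's condition — heat intolerance match; night sweats miss; nausea miss; high blood pressure match; joint pain miss; fatigue miss; elevated heart rate miss
(B) type-II ferritosis — heat intolerance miss; night sweats match; nausea miss; high blood pressure miss; joint pain miss; fatigue miss; elevated heart rate miss
(C) paraline deficiency — fails on heat intolerance, nausea, joint pain, fatigue, elevated heart rate (predicts slowed heart rate, not elevated heart rate)
(D) Tessaric fever — heat intolerance match; night sweats match; nausea match; high blood pressure miss; joint pain match; fatigue miss; elevated heart rate match
(E) Kale-Webb syndrome — heat intolerance match; night sweats match (through nausea → elevated heart rate → night sweats); nausea match; high blood pressure match (through fatigue → high blood pressure); joint pain match; fatigue match; elevated heart rate match (through nausea → elevated heart rate)
(F) Dravin's disease — fails on heat intolerance, nausea, elevated heart rate (predicts cold intolerance, not heat intolerance; predicts slowed heart rate, not elevated heart rate)
Only (E) is consistent with every observation.

E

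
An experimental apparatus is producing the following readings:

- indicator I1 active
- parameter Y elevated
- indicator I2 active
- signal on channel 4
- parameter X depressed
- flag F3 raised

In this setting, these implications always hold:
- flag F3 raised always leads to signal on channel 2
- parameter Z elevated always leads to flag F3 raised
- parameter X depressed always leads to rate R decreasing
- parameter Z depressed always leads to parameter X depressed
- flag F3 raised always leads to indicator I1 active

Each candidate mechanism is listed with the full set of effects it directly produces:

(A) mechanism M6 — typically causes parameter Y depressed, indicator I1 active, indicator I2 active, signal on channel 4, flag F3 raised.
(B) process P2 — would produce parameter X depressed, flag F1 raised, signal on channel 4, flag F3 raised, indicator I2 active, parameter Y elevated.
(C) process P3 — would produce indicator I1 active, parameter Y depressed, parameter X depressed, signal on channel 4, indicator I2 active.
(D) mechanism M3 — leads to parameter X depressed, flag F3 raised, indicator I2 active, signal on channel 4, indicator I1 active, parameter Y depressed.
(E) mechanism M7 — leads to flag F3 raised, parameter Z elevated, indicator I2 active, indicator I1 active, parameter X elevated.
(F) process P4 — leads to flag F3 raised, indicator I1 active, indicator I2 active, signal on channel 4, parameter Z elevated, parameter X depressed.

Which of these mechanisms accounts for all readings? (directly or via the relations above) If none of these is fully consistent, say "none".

B

Testing each hypothesis:
(A) mechanism M6 — indicator I1 active +; parameter Y elevated -; indicator I2 active +; signal on channel 4 +; parameter X depressed -; flag F3 raised +
(B) process P2 — accounts for every observation (indicator I1 active via flag F3 raised → indicator I1 active)
(C) process P3 — indicator I1 active +; parameter Y elevated -; indicator I2 active +; signal on channel 4 +; parameter X depressed +; flag F3 raised -
(D) mechanism M3 — indicator I1 active +; parameter Y elevated -; indicator I2 active +; signal on channel 4 +; parameter X depressed +; flag F3 raised +
(E) mechanism M7 — fails on parameter Y elevated, signal on channel 4, parameter X depressed (predicts parameter X elevated, not parameter X depressed)
(F) process P4 — does not account for parameter Y elevated
Only (B) is consistent with every observation.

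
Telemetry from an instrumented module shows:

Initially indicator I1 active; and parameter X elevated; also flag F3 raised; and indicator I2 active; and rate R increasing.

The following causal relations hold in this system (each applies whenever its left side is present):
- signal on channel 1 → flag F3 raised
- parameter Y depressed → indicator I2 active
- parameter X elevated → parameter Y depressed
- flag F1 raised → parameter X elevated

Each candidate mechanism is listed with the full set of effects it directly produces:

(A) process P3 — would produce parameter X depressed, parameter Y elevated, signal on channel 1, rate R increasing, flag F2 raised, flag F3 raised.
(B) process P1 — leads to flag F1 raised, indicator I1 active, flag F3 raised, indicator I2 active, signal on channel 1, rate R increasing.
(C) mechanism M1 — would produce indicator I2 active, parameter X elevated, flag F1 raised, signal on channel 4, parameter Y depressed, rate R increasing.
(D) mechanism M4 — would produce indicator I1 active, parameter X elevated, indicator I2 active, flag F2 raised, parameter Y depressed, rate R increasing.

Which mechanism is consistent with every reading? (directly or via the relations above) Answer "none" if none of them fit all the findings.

B

Checking each candidate against the observations:
(A) process P3 — fails on indicator I1 active, parameter X elevated, indicator I2 active (predicts parameter X depressed, not parameter X elevated)
(B) process P1 — accounts for every observation (parameter X elevated by flag F1 raised → parameter X elevated)
(C) mechanism M1 — indicator I1 active ✗; parameter X elevated ✓; flag F3 raised ✗; indicator I2 active ✓; rate R increasing ✓
(D) mechanism M4 — indicator I1 active ✓; parameter X elevated ✓; flag F3 raised ✗; indicator I2 active ✓; rate R increasing ✓
(B) alone accounts for all the evidence.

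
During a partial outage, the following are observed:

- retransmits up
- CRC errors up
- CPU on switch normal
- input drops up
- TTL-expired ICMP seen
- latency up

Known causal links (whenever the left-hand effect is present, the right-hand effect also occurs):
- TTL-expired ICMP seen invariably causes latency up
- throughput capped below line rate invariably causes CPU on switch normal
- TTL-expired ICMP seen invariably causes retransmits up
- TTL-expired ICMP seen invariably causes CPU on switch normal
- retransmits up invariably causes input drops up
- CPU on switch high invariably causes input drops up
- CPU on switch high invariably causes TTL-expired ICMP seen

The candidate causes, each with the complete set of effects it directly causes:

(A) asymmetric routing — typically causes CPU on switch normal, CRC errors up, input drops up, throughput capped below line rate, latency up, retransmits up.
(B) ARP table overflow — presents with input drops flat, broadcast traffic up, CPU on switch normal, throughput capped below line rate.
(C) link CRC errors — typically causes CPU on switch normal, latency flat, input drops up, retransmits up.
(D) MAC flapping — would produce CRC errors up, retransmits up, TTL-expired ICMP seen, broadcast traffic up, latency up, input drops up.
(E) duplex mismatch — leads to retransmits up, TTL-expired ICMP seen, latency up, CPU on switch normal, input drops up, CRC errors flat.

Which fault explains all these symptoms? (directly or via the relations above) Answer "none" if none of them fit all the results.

Checking each candidate against the observations:
(A) asymmetric routing — does not account for TTL-expired ICMP seen
(B) ARP table overflow — retransmits up miss; CRC errors up miss; CPU on switch normal match; input drops up miss; TTL-expired ICMP seen miss; latency up miss
(C) link CRC errors — fails on CRC errors up, TTL-expired ICMP seen, latency up (predicts latency flat, not latency up)
(D) MAC flapping — retransmits up match; CRC errors up match; CPU on switch normal match (by TTL-expired ICMP seen → CPU on switch normal); input drops up match; TTL-expired ICMP seen match; latency up match
(E) duplex mismatch — retransmits up match; CRC errors up miss; CPU on switch normal match; input drops up match; TTL-expired ICMP seen match; latency up match
Only (D) is consistent with every observation.

D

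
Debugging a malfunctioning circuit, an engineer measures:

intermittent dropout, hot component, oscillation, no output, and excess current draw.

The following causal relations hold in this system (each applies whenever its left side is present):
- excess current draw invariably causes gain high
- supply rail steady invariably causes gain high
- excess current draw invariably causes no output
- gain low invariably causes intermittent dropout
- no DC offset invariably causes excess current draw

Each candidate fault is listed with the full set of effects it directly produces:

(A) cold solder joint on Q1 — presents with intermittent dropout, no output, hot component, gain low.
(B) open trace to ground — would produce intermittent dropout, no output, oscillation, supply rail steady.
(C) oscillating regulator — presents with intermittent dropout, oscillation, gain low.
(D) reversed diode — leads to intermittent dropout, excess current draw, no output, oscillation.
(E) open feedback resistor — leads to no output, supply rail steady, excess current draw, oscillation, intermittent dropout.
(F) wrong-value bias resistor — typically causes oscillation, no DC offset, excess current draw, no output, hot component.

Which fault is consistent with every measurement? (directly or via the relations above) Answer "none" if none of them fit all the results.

Checking each candidate against the observations:
(A) cold solder joint on Q1 — does not account for oscillation, excess current draw
(B) open trace to ground — does not account for hot component, excess current draw
(C) oscillating regulator — intermittent dropout match; hot component miss; oscillation match; no output miss; excess current draw miss
(D) reversed diode — intermittent dropout match; hot component miss; oscillation match; no output match; excess current draw match
(E) open feedback resistor — intermittent dropout match; hot component miss; oscillation match; no output match; excess current draw match
(F) wrong-value bias resistor — intermittent dropout miss; hot component match; oscillation match; no output match; excess current draw match
No candidate is consistent with all observations.

none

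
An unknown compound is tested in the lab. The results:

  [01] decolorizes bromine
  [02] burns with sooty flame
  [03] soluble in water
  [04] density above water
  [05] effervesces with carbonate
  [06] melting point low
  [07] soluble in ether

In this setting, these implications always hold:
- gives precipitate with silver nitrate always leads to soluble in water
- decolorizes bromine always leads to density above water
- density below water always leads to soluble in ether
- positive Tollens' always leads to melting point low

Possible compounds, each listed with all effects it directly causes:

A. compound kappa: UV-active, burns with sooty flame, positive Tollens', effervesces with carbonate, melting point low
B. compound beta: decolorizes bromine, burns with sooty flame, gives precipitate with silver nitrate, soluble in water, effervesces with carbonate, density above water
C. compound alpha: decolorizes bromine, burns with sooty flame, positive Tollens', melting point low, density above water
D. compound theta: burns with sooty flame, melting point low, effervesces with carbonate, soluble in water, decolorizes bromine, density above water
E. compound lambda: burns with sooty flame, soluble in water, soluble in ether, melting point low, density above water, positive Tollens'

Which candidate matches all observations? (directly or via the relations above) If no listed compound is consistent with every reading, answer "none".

Per-candidate check:
(A) compound kappa — does not account for decolorizes bromine, soluble in water, density above water, soluble in ether
(B) compound beta — does not account for melting point low, soluble in ether
(C) compound alpha — does not account for soluble in water, effervesces with carbonate, soluble in ether
(D) compound theta — decolorizes bromine ✓; burns with sooty flame ✓; soluble in water ✓; density above water ✓; effervesces with carbonate ✓; melting point low ✓; soluble in ether ✗
(E) compound lambda — decolorizes bromine ✗; burns with sooty flame ✓; soluble in water ✓; density above water ✓; effervesces with carbonate ✗; melting point low ✓; soluble in ether ✓
No candidate is consistent with all observations.

none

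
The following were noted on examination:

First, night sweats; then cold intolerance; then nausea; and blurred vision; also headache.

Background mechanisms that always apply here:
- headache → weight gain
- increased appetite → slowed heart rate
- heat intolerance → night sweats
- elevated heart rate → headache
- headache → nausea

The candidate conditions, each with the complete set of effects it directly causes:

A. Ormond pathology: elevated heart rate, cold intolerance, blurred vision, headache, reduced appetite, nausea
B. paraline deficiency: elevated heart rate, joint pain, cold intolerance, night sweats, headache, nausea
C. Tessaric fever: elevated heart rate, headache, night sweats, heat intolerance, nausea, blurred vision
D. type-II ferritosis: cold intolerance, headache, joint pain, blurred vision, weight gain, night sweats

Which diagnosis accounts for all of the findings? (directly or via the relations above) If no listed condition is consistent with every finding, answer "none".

D

Checking each candidate against the observations:
(A) Ormond pathology — night sweats miss; cold intolerance match; nausea match; blurred vision match; headache match
(B) paraline deficiency — does not account for blurred vision
(C) Tessaric fever — night sweats match; cold intolerance miss; nausea match; blurred vision match; headache match
(D) type-II ferritosis — accounts for every observation (nausea via headache → nausea)
Only (D) is consistent with every observation.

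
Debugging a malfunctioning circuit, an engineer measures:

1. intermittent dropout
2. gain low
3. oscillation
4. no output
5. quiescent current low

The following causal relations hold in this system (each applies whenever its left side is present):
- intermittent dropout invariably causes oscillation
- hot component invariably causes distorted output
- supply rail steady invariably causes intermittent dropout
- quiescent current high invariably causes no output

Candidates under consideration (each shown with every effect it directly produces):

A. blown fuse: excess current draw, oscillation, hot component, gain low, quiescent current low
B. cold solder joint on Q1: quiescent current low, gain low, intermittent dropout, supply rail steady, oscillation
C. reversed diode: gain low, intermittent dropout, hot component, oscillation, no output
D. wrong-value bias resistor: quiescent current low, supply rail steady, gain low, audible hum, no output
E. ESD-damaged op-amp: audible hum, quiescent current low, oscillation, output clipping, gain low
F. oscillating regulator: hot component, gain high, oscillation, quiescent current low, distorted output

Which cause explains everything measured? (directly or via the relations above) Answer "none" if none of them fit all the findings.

D

Testing each hypothesis:
(A) blown fuse — does not account for intermittent dropout, no output
(B) cold solder joint on Q1 — does not account for no output
(C) reversed diode — intermittent dropout ✓; gain low ✓; oscillation ✓; no output ✓; quiescent current low ✗
(D) wrong-value bias resistor — accounts for every observation (intermittent dropout by supply rail steady → intermittent dropout)
(E) ESD-damaged op-amp — intermittent dropout ✗; gain low ✓; oscillation ✓; no output ✗; quiescent current low ✓
(F) oscillating regulator — fails on intermittent dropout, gain low, no output (predicts gain high, not gain low)
(D) is the only candidate with no mismatches.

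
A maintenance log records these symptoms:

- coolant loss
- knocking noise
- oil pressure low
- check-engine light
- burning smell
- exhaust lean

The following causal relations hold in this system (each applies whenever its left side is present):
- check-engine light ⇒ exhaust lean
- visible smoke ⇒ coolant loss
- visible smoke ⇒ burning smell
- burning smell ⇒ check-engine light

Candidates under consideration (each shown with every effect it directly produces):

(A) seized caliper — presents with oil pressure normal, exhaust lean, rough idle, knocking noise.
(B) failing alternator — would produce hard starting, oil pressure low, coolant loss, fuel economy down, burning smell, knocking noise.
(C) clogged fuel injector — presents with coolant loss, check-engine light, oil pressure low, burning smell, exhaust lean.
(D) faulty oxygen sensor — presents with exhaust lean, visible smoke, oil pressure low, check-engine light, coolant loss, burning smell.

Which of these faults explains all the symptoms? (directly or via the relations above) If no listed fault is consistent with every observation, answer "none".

B

Checking each candidate against the observations:
(A) seized caliper — coolant loss -; knocking noise +; oil pressure low -; check-engine light -; burning smell -; exhaust lean +
(B) failing alternator — accounts for every observation (check-engine light through burning smell → check-engine light)
(C) clogged fuel injector — does not account for knocking noise
(D) faulty oxygen sensor — does not account for knocking noise
Only (B) is consistent with every observation.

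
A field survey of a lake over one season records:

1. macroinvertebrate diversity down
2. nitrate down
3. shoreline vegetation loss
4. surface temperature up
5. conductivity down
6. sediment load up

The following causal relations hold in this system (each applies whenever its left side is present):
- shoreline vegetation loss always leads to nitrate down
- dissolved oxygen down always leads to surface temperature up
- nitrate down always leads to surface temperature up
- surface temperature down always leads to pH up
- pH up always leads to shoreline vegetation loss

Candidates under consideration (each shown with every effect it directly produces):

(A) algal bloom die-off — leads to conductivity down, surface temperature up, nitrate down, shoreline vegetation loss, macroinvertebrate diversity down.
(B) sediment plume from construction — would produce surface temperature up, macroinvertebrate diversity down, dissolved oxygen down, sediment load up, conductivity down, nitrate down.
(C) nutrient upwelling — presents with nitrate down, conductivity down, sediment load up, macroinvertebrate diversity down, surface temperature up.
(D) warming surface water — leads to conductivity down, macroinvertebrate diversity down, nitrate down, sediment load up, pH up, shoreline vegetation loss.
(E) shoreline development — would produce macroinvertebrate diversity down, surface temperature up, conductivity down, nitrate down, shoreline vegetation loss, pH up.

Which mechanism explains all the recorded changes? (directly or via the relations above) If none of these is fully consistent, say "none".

D

Per-candidate check:
(A) algal bloom die-off — macroinvertebrate diversity down yes; nitrate down yes; shoreline vegetation loss yes; surface temperature up yes; conductivity down yes; sediment load up NO
(B) sediment plume from construction — does not account for shoreline vegetation loss
(C) nutrient upwelling — macroinvertebrate diversity down yes; nitrate down yes; shoreline vegetation loss NO; surface temperature up yes; conductivity down yes; sediment load up yes
(D) warming surface water — macroinvertebrate diversity down yes; nitrate down yes; shoreline vegetation loss yes; surface temperature up yes (by nitrate down → surface temperature up); conductivity down yes; sediment load up yes
(E) shoreline development — macroinvertebrate diversity down yes; nitrate down yes; shoreline vegetation loss yes; surface temperature up yes; conductivity down yes; sediment load up NO
(D) alone accounts for all the evidence.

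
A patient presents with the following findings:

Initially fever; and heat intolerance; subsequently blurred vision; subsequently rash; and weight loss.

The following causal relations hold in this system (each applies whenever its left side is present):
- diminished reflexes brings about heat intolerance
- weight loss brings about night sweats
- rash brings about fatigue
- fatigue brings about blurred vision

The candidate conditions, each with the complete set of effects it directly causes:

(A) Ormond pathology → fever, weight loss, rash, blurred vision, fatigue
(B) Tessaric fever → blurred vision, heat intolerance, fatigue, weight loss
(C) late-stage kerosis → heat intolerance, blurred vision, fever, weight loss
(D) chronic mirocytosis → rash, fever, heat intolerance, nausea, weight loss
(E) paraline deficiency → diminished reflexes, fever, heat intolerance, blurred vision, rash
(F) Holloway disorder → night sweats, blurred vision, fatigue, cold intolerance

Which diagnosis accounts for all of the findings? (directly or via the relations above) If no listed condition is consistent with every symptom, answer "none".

D

Per-candidate check:
(A) Ormond pathology — fever match; heat intolerance miss; blurred vision match; rash match; weight loss match
(B) Tessaric fever — does not account for fever, rash
(C) late-stage kerosis — fever match; heat intolerance match; blurred vision match; rash miss; weight loss match
(D) chronic mirocytosis — fever match; heat intolerance match; blurred vision match (via rash → fatigue → blurred vision); rash match; weight loss match
(E) paraline deficiency — fever match; heat intolerance match; blurred vision match; rash match; weight loss miss
(F) Holloway disorder — fails on fever, heat intolerance, rash, weight loss (predicts cold intolerance, not heat intolerance)
(D) is the only candidate with no mismatches.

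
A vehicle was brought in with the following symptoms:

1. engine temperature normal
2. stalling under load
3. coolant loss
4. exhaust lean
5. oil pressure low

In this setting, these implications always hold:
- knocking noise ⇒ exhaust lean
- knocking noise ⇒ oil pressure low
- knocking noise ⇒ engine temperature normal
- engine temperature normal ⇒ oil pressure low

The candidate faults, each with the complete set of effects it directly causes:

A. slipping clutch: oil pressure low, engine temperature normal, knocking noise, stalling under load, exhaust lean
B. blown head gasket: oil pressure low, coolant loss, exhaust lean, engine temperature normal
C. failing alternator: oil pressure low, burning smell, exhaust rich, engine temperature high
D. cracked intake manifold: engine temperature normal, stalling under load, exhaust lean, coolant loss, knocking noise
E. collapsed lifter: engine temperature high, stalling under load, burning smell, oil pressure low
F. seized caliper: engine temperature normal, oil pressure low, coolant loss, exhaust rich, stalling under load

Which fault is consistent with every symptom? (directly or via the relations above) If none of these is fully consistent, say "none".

D

Checking each candidate against the observations:
(A) slipping clutch — does not account for coolant loss
(B) blown head gasket — does not account for stalling under load
(C) failing alternator — fails on engine temperature normal, stalling under load, coolant loss, exhaust lean (predicts engine temperature high, not engine temperature normal; predicts exhaust rich, not exhaust lean)
(D) cracked intake manifold — engine temperature normal ✓; stalling under load ✓; coolant loss ✓; exhaust lean ✓; oil pressure low ✓ (via engine temperature normal → oil pressure low)
(E) collapsed lifter — fails on engine temperature normal, coolant loss, exhaust lean (predicts engine temperature high, not engine temperature normal)
(F) seized caliper — fails on exhaust lean (predicts exhaust rich, not exhaust lean)
(D) alone accounts for all the evidence.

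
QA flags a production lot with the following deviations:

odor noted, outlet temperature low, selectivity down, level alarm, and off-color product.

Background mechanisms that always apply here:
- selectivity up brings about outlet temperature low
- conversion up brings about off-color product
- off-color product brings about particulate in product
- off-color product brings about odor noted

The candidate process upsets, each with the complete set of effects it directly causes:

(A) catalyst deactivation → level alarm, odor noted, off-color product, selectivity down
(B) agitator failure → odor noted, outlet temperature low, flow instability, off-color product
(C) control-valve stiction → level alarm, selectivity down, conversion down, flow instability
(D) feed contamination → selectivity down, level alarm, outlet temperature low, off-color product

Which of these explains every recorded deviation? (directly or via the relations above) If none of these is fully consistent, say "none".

D

Testing each hypothesis:
(A) catalyst deactivation — odor noted +; outlet temperature low -; selectivity down +; level alarm +; off-color product +
(B) agitator failure — does not account for selectivity down, level alarm
(C) control-valve stiction — odor noted -; outlet temperature low -; selectivity down +; level alarm +; off-color product -
(D) feed contamination — accounts for every observation (odor noted through off-color product → odor noted)
(D) is the only candidate with no mismatches.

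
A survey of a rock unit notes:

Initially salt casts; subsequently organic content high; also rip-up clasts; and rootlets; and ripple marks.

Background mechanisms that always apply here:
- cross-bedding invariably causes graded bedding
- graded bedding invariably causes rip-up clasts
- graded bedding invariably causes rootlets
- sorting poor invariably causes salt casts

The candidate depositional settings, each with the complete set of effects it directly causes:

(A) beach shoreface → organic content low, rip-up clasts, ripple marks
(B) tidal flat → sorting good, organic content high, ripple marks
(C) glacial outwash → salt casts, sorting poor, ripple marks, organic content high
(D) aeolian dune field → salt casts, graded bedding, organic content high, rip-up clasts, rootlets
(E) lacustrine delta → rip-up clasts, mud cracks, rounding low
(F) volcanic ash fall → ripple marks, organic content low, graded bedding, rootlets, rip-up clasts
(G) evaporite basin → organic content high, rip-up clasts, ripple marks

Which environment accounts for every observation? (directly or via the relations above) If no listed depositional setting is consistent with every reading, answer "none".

Per-candidate check:
(A) beach shoreface — salt casts ✗; organic content high ✗; rip-up clasts ✓; rootlets ✗; ripple marks ✓
(B) tidal flat — does not account for salt casts, rip-up clasts, rootlets
(C) glacial outwash — salt casts ✓; organic content high ✓; rip-up clasts ✗; rootlets ✗; ripple marks ✓
(D) aeolian dune field — salt casts ✓; organic content high ✓; rip-up clasts ✓; rootlets ✓; ripple marks ✗
(E) lacustrine delta — salt casts ✗; organic content high ✗; rip-up clasts ✓; rootlets ✗; ripple marks ✗
(F) volcanic ash fall — fails on salt casts, organic content high (predicts organic content low, not organic content high)
(G) evaporite basin — does not account for salt casts, rootlets
None of the listed candidates fits everything.

none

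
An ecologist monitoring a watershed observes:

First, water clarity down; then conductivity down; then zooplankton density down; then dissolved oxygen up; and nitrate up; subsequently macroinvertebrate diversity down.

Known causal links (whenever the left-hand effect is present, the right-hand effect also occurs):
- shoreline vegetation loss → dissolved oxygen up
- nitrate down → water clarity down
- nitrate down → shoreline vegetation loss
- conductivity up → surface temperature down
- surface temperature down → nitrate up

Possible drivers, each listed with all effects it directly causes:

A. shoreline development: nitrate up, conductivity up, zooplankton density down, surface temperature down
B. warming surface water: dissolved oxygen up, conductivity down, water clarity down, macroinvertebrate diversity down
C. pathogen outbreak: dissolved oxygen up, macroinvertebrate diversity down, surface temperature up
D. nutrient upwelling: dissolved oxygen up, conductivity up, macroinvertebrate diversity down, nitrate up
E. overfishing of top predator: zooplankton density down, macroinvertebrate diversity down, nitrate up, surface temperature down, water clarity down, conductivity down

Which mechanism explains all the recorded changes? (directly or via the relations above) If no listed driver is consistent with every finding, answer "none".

none

Testing each hypothesis:
(A) shoreline development — fails on water clarity down, conductivity down, dissolved oxygen up, macroinvertebrate diversity down (predicts conductivity up, not conductivity down)
(B) warming surface water — does not account for zooplankton density down, nitrate up
(C) pathogen outbreak — water clarity down NO; conductivity down NO; zooplankton density down NO; dissolved oxygen up yes; nitrate up NO; macroinvertebrate diversity down yes
(D) nutrient upwelling — water clarity down NO; conductivity down NO; zooplankton density down NO; dissolved oxygen up yes; nitrate up yes; macroinvertebrate diversity down yes
(E) overfishing of top predator — does not account for dissolved oxygen up
No candidate is consistent with all observations.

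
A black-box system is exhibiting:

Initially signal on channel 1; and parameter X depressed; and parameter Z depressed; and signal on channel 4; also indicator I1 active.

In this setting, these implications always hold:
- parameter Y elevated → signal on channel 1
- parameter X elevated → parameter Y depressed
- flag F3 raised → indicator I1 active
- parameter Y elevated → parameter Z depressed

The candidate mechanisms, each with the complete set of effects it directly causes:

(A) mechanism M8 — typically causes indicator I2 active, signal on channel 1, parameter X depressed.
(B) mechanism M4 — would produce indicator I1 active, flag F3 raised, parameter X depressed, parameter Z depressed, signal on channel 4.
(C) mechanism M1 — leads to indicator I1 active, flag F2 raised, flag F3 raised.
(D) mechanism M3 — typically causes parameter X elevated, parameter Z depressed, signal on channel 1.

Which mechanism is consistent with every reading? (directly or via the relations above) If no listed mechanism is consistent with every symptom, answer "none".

Testing each hypothesis:
(A) mechanism M8 — does not account for parameter Z depressed, signal on channel 4, indicator I1 active
(B) mechanism M4 — signal on channel 1 ✗; parameter X depressed ✓; parameter Z depressed ✓; signal on channel 4 ✓; indicator I1 active ✓
(C) mechanism M1 — does not account for signal on channel 1, parameter X depressed, parameter Z depressed, signal on channel 4
(D) mechanism M3 — fails on parameter X depressed, signal on channel 4, indicator I1 active (predicts parameter X elevated, not parameter X depressed)
Every candidate fails on at least one observation.

none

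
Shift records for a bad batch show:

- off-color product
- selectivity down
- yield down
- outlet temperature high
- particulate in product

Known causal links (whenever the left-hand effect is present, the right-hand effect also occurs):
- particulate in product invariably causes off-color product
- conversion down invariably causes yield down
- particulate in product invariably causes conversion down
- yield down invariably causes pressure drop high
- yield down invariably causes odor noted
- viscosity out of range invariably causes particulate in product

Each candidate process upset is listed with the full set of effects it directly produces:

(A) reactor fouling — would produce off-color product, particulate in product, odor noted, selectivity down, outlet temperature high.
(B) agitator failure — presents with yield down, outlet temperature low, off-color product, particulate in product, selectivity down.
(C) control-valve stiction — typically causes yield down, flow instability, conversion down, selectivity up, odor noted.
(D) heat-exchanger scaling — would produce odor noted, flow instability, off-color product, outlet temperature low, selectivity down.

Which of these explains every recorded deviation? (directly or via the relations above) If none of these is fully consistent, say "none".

For each candidate, compare predicted effects to what was observed:
(A) reactor fouling — off-color product +; selectivity down +; yield down + (by particulate in product → conversion down → yield down); outlet temperature high +; particulate in product +
(B) agitator failure — off-color product +; selectivity down +; yield down +; outlet temperature high -; particulate in product +
(C) control-valve stiction — fails on off-color product, selectivity down, outlet temperature high, particulate in product (predicts selectivity up, not selectivity down)
(D) heat-exchanger scaling — fails on yield down, outlet temperature high, particulate in product (predicts outlet temperature low, not outlet temperature high)
(A) alone accounts for all the evidence.

A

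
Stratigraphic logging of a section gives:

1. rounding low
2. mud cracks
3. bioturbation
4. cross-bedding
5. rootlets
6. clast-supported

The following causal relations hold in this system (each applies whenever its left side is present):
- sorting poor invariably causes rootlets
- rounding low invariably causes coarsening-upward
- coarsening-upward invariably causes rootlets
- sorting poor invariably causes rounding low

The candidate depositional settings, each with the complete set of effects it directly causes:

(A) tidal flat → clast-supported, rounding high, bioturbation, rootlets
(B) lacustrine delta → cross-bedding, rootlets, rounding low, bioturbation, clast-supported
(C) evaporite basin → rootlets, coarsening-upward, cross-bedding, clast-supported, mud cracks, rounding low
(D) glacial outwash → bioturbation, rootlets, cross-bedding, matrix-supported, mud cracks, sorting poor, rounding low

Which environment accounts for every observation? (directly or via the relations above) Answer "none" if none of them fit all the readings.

none

For each candidate, compare predicted effects to what was observed:
(A) tidal flat — rounding low ✗; mud cracks ✗; bioturbation ✓; cross-bedding ✗; rootlets ✓; clast-supported ✓
(B) lacustrine delta — does not account for mud cracks
(C) evaporite basin — does not account for bioturbation
(D) glacial outwash — rounding low ✓; mud cracks ✓; bioturbation ✓; cross-bedding ✓; rootlets ✓; clast-supported ✗
Every candidate fails on at least one observation.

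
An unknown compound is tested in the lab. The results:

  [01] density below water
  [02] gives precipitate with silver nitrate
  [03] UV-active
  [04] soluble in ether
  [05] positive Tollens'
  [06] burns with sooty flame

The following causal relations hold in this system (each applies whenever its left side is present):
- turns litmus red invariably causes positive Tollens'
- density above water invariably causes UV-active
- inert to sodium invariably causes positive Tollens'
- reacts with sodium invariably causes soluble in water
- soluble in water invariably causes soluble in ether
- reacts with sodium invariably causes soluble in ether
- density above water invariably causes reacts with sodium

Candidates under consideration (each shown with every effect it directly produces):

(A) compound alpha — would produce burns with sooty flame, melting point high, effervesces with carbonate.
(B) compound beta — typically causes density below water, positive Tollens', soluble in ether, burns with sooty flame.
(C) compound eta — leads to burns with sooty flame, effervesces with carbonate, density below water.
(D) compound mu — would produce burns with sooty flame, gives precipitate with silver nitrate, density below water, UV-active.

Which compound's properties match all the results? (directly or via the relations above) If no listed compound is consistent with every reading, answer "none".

none

Per-candidate check:
(A) compound alpha — density below water miss; gives precipitate with silver nitrate miss; UV-active miss; soluble in ether miss; positive Tollens' miss; burns with sooty flame match
(B) compound beta — does not account for gives precipitate with silver nitrate, UV-active
(C) compound eta — density below water match; gives precipitate with silver nitrate miss; UV-active miss; soluble in ether miss; positive Tollens' miss; burns with sooty flame match
(D) compound mu — density below water match; gives precipitate with silver nitrate match; UV-active match; soluble in ether miss; positive Tollens' miss; burns with sooty flame match
No candidate is consistent with all observations.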